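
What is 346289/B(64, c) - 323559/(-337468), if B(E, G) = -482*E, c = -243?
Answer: -26720077055/2602553216 ≈ -10.267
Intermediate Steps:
346289/B(64, c) - 323559/(-337468) = 346289/((-482*64)) - 323559/(-337468) = 346289/(-30848) - 323559*(-1/337468) = 346289*(-1/30848) + 323559/337468 = -346289/30848 + 323559/337468 = -26720077055/2602553216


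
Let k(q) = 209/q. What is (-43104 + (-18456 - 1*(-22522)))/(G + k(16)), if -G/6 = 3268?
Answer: 624608/313519 ≈ 1.9922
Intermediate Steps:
G = -19608 (G = -6*3268 = -19608)
(-43104 + (-18456 - 1*(-22522)))/(G + k(16)) = (-43104 + (-18456 - 1*(-22522)))/(-19608 + 209/16) = (-43104 + (-18456 + 22522))/(-19608 + 209*(1/16)) = (-43104 + 4066)/(-19608 + 209/16) = -39038/(-313519/16) = -39038*(-16/313519) = 624608/313519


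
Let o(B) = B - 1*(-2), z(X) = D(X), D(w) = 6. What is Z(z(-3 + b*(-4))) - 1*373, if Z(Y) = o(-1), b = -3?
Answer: -372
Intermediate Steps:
z(X) = 6
o(B) = 2 + B (o(B) = B + 2 = 2 + B)
Z(Y) = 1 (Z(Y) = 2 - 1 = 1)
Z(z(-3 + b*(-4))) - 1*373 = 1 - 1*373 = 1 - 373 = -372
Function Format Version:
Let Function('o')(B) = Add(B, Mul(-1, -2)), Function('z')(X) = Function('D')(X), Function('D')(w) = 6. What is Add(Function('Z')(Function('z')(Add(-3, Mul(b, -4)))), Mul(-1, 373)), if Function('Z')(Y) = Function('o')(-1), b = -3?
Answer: -372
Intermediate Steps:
Function('z')(X) = 6
Function('o')(B) = Add(2, B) (Function('o')(B) = Add(B, 2) = Add(2, B))
Function('Z')(Y) = 1 (Function('Z')(Y) = Add(2, -1) = 1)
Add(Function('Z')(Function('z')(Add(-3, Mul(b, -4)))), Mul(-1, 373)) = Add(1, Mul(-1, 373)) = Add(1, -373) = -372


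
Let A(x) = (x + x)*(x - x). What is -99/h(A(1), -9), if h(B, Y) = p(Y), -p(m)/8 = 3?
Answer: 33/8 ≈ 4.1250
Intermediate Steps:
p(m) = -24 (p(m) = -8*3 = -24)
A(x) = 0 (A(x) = (2*x)*0 = 0)
h(B, Y) = -24
-99/h(A(1), -9) = -99/(-24) = -99*(-1/24) = 33/8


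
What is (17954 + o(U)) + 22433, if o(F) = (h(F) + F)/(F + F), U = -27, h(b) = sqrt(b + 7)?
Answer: 80775/2 - I*sqrt(5)/27 ≈ 40388.0 - 0.082817*I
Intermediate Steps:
h(b) = sqrt(7 + b)
o(F) = (F + sqrt(7 + F))/(2*F) (o(F) = (sqrt(7 + F) + F)/(F + F) = (F + sqrt(7 + F))/((2*F)) = (F + sqrt(7 + F))*(1/(2*F)) = (F + sqrt(7 + F))/(2*F))
(17954 + o(U)) + 22433 = (17954 + (1/2)*(-27 + sqrt(7 - 27))/(-27)) + 22433 = (17954 + (1/2)*(-1/27)*(-27 + sqrt(-20))) + 22433 = (17954 + (1/2)*(-1/27)*(-27 + 2*I*sqrt(5))) + 22433 = (17954 + (1/2 - I*sqrt(5)/27)) + 22433 = (35909/2 - I*sqrt(5)/27) + 22433 = 80775/2 - I*sqrt(5)/27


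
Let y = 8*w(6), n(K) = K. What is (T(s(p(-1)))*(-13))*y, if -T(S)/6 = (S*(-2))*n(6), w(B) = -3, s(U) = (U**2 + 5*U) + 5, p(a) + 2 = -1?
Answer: -22464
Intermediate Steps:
p(a) = -3 (p(a) = -2 - 1 = -3)
s(U) = 5 + U**2 + 5*U
T(S) = 72*S (T(S) = -6*S*(-2)*6 = -6*(-2*S)*6 = -(-72)*S = 72*S)
y = -24 (y = 8*(-3) = -24)
(T(s(p(-1)))*(-13))*y = ((72*(5 + (-3)**2 + 5*(-3)))*(-13))*(-24) = ((72*(5 + 9 - 15))*(-13))*(-24) = ((72*(-1))*(-13))*(-24) = -72*(-13)*(-24) = 936*(-24) = -22464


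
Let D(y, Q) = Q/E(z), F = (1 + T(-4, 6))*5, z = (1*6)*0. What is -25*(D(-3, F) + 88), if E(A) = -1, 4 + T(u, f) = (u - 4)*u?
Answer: 1425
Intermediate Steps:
z = 0 (z = 6*0 = 0)
T(u, f) = -4 + u*(-4 + u) (T(u, f) = -4 + (u - 4)*u = -4 + (-4 + u)*u = -4 + u*(-4 + u))
F = 145 (F = (1 + (-4 + (-4)² - 4*(-4)))*5 = (1 + (-4 + 16 + 16))*5 = (1 + 28)*5 = 29*5 = 145)
D(y, Q) = -Q (D(y, Q) = Q/(-1) = Q*(-1) = -Q)
-25*(D(-3, F) + 88) = -25*(-1*145 + 88) = -25*(-145 + 88) = -25*(-57) = 1425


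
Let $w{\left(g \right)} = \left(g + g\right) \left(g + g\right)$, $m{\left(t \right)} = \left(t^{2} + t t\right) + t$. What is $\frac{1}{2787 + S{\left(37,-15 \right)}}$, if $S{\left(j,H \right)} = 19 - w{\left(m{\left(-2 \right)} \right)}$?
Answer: $\frac{1}{2662} \approx 0.00037566$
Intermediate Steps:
$m{\left(t \right)} = t + 2 t^{2}$ ($m{\left(t \right)} = \left(t^{2} + t^{2}\right) + t = 2 t^{2} + t = t + 2 t^{2}$)
$w{\left(g \right)} = 4 g^{2}$ ($w{\left(g \right)} = 2 g 2 g = 4 g^{2}$)
$S{\left(j,H \right)} = -125$ ($S{\left(j,H \right)} = 19 - 4 \left(- 2 \left(1 + 2 \left(-2\right)\right)\right)^{2} = 19 - 4 \left(- 2 \left(1 - 4\right)\right)^{2} = 19 - 4 \left(\left(-2\right) \left(-3\right)\right)^{2} = 19 - 4 \cdot 6^{2} = 19 - 4 \cdot 36 = 19 - 144 = -125$)
$\frac{1}{2787 + S{\left(37,-15 \right)}} = \frac{1}{2787 - 125} = \frac{1}{2662}$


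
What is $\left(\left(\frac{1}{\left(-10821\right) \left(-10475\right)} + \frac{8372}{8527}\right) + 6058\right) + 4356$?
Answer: $\frac{10066446922294777}{966535236825} \approx 10415.0$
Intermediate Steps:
$\left(\left(\frac{1}{\left(-10821\right) \left(-10475\right)} + \frac{8372}{8527}\right) + 6058\right) + 4356 = \left(\left(\left(- \frac{1}{10821}\right) \left(- \frac{1}{10475}\right) + 8372 \cdot \frac{1}{8527}\right) + 6058\right) + 4356 = \left(\left(\frac{1}{113349975} + \frac{8372}{8527}\right) + 6058\right) + 4356 = \left(\frac{948965999227}{966535236825} + 6058\right) + 4356 = \frac{5856219430685077}{966535236825} + 4356 = \frac{10066446922294777}{966535236825}$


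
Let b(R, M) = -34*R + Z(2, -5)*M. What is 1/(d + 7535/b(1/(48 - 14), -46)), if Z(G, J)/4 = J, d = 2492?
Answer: 919/2297683 ≈ 0.00039997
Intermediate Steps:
Z(G, J) = 4*J
b(R, M) = -34*R - 20*M (b(R, M) = -34*R + (4*(-5))*M = -34*R - 20*M)
1/(d + 7535/b(1/(48 - 14), -46)) = 1/(2492 + 7535/(-34/(48 - 14) - 20*(-46))) = 1/(2492 + 7535/(-34/34 + 920)) = 1/(2492 + 7535/(-34*1/34 + 920)) = 1/(2492 + 7535/(-1 + 920)) = 1/(2492 + 7535/919) = 1/(2297683/919) = 919/2297683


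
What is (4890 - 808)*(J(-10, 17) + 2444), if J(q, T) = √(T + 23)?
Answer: 9976408 + 8164*√10 ≈ 1.0002e+7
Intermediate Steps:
J(q, T) = √(23 + T)
(4890 - 808)*(J(-10, 17) + 2444) = (4890 - 808)*(√(23 + 17) + 2444) = 4082*(√40 + 2444) = 4082*(2*√10 + 2444) = 4082*(2444 + 2*√10) = 9976408 + 8164*√10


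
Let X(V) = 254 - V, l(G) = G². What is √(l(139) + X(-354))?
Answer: √19929 ≈ 141.17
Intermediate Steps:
√(l(139) + X(-354)) = √(139² + (254 - 1*(-354))) = √(19321 + (254 + 354)) = √(19321 + 608) = √19929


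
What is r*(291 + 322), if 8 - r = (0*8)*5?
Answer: 4904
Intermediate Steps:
r = 8 (r = 8 - 0*8*5 = 8 - 0*5 = 8 - 1*0 = 8 + 0 = 8)
r*(291 + 322) = 8*(291 + 322) = 8*613 = 4904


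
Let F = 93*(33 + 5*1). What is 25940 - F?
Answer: 22406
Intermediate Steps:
F = 3534 (F = 93*(33 + 5) = 93*38 = 3534)
25940 - F = 25940 - 1*3534 = 25940 - 3534 = 22406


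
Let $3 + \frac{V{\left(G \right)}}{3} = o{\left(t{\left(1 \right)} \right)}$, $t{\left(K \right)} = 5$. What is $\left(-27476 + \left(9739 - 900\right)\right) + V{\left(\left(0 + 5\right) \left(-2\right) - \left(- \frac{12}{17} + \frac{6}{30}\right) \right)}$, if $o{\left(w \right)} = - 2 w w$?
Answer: $-18796$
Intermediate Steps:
$o{\left(w \right)} = - 2 w^{2}$
$V{\left(G \right)} = -159$ ($V{\left(G \right)} = -9 + 3 \left(- 2 \cdot 5^{2}\right) = -9 + 3 \left(\left(-2\right) 25\right) = -9 + 3 \left(-50\right) = -9 - 150 = -159$)
$\left(-27476 + \left(9739 - 900\right)\right) + V{\left(\left(0 + 5\right) \left(-2\right) - \left(- \frac{12}{17} + \frac{6}{30}\right) \right)} = \left(-27476 + \left(9739 - 900\right)\right) - 159 = \left(-27476 + 8839\right) - 159 = -18637 - 159 = -18796$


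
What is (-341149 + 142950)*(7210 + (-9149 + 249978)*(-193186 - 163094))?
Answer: 17005979391413090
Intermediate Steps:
(-341149 + 142950)*(7210 + (-9149 + 249978)*(-193186 - 163094)) = -198199*(7210 + 240829*(-356280)) = -198199*(7210 - 85802556120) = -198199*(-85802548910) = 17005979391413090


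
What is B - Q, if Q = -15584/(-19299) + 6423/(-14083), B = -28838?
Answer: -7837912578641/271787817 ≈ -28838.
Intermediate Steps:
Q = 95511995/271787817 (Q = -15584*(-1/19299) + 6423*(-1/14083) = 15584/19299 - 6423/14083 = 95511995/271787817 ≈ 0.35142)
B - Q = -28838 - 1*95511995/271787817 = -28838 - 95511995/271787817 = -7837912578641/271787817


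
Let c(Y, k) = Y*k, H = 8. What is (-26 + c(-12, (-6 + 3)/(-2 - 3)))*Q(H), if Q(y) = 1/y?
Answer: -83/20 ≈ -4.1500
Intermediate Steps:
(-26 + c(-12, (-6 + 3)/(-2 - 3)))*Q(H) = (-26 - 12*(-6 + 3)/(-2 - 3))/8 = (-26 - (-36)/(-5))*(1/8) = (-26 - (-36)*(-1)/5)*(1/8) = (-26 - 12*3/5)*(1/8) = (-26 - 36/5)*(1/8) = -166/5*1/8 = -83/20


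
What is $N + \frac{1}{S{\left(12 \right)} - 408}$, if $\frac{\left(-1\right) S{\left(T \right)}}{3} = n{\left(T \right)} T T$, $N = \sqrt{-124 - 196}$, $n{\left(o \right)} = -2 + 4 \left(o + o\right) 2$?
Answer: $- \frac{1}{82488} + 8 i \sqrt{5} \approx -1.2123 \cdot 10^{-5} + 17.889 i$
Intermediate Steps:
$n{\left(o \right)} = -2 + 16 o$ ($n{\left(o \right)} = -2 + 4 \cdot 2 o 2 = -2 + 8 o 2 = -2 + 16 o$)
$N = 8 i \sqrt{5}$ ($N = \sqrt{-320} = 8 i \sqrt{5} \approx 17.889 i$)
$S{\left(T \right)} = - 3 T^{2} \left(-2 + 16 T\right)$ ($S{\left(T \right)} = - 3 \left(-2 + 16 T\right) T T = - 3 T \left(-2 + 16 T\right) T = - 3 T^{2} \left(-2 + 16 T\right)$)
$N + \frac{1}{S{\left(12 \right)} - 408} = 8 i \sqrt{5} + \frac{1}{12^{2} \left(6 - 576\right) - 408} = 8 i \sqrt{5} + \frac{1}{144 \left(6 - 576\right) - 408} = 8 i \sqrt{5} + \frac{1}{144 \left(-570\right) - 408} = 8 i \sqrt{5} + \frac{1}{-82080 - 408} = 8 i \sqrt{5} + \frac{1}{-82488} = 8 i \sqrt{5} - \frac{1}{82488} = - \frac{1}{82488} + 8 i \sqrt{5}$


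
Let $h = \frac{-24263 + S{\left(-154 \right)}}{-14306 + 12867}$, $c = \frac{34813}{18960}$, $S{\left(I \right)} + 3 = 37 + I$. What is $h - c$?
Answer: $\frac{412205773}{27283440} \approx 15.108$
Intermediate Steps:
$S{\left(I \right)} = 34 + I$ ($S{\left(I \right)} = -3 + \left(37 + I\right) = 34 + I$)
$c = \frac{34813}{18960}$ ($c = 34813 \cdot \frac{1}{18960} = \frac{34813}{18960} \approx 1.8361$)
$h = \frac{24383}{1439}$ ($h = \frac{-24263 + \left(34 - 154\right)}{-14306 + 12867} = \frac{-24263 - 120}{-1439} = \left(-24383\right) \left(- \frac{1}{1439}\right) = \frac{24383}{1439} \approx 16.944$)
$h - c = \frac{24383}{1439} - \frac{34813}{18960} = \frac{412205773}{27283440}$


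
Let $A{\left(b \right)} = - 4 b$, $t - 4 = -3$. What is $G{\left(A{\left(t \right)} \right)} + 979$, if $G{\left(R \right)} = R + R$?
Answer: $971$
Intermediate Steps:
$t = 1$ ($t = 4 - 3 = 1$)
$G{\left(R \right)} = 2 R$
$G{\left(A{\left(t \right)} \right)} + 979 = 2 \left(\left(-4\right) 1\right) + 979 = 2 \left(-4\right) + 979 = -8 + 979 = 971$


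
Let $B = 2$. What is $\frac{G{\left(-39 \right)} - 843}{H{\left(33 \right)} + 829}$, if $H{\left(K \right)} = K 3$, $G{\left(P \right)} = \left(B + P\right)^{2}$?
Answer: $\frac{263}{464} \approx 0.56681$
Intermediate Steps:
$G{\left(P \right)} = \left(2 + P\right)^{2}$
$H{\left(K \right)} = 3 K$
$\frac{G{\left(-39 \right)} - 843}{H{\left(33 \right)} + 829} = \frac{\left(2 - 39\right)^{2} - 843}{3 \cdot 33 + 829} = \frac{\left(-37\right)^{2} - 843}{99 + 829} = \frac{1369 - 843}{928} = 526 \cdot \frac{1}{928} = \frac{263}{464}$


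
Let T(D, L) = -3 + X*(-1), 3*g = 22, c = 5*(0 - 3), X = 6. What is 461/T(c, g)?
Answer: -461/9 ≈ -51.222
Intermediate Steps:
c = -15 (c = 5*(-3) = -15)
g = 22/3 (g = (1/3)*22 = 22/3 ≈ 7.3333)
T(D, L) = -9 (T(D, L) = -3 + 6*(-1) = -3 - 6 = -9)
461/T(c, g) = 461/(-9) = 461*(-1/9) = -461/9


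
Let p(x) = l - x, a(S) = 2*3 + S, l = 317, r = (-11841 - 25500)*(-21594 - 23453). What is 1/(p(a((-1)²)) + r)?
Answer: 1/1682100337 ≈ 5.9450e-10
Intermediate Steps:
r = 1682100027 (r = -37341*(-45047) = 1682100027)
a(S) = 6 + S
p(x) = 317 - x
1/(p(a((-1)²)) + r) = 1/((317 - (6 + (-1)²)) + 1682100027) = 1/((317 - (6 + 1)) + 1682100027) = 1/((317 - 1*7) + 1682100027) = 1/((317 - 7) + 1682100027) = 1/(310 + 1682100027) = 1/1682100337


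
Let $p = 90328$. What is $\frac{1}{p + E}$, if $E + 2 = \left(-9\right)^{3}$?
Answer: $\frac{1}{89597} \approx 1.1161 \cdot 10^{-5}$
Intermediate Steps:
$E = -731$ ($E = -2 + \left(-9\right)^{3} = -2 - 729 = -731$)
$\frac{1}{p + E} = \frac{1}{90328 - 731} = \frac{1}{89597}$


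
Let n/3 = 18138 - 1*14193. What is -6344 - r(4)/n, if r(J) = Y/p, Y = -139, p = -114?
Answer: -8559261499/1349190 ≈ -6344.0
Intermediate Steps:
n = 11835 (n = 3*(18138 - 1*14193) = 3*(18138 - 14193) = 3*3945 = 11835)
r(J) = 139/114 (r(J) = -139/(-114) = -139*(-1/114) = 139/114)
-6344 - r(4)/n = -6344 - 139/(114*11835) = -6344 - 1*139/1349190 = -6344 - 139/1349190 = -8559261499/1349190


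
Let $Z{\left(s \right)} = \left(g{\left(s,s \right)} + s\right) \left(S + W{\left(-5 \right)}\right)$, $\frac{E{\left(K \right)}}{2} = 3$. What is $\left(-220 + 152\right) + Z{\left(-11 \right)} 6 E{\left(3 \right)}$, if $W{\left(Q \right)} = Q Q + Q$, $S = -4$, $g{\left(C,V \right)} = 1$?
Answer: $-5828$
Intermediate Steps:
$W{\left(Q \right)} = Q + Q^{2}$ ($W{\left(Q \right)} = Q^{2} + Q = Q + Q^{2}$)
$E{\left(K \right)} = 6$ ($E{\left(K \right)} = 2 \cdot 3 = 6$)
$Z{\left(s \right)} = 16 + 16 s$ ($Z{\left(s \right)} = \left(1 + s\right) \left(-4 - 5 \left(1 - 5\right)\right) = \left(1 + s\right) \left(-4 - -20\right) = \left(1 + s\right) \left(-4 + 20\right) = \left(1 + s\right) 16 = 16 + 16 s$)
$\left(-220 + 152\right) + Z{\left(-11 \right)} 6 E{\left(3 \right)} = \left(-220 + 152\right) + \left(16 + 16 \left(-11\right)\right) 6 \cdot 6 = -68 + \left(16 - 176\right) 36 = -68 - 5760 = -5828$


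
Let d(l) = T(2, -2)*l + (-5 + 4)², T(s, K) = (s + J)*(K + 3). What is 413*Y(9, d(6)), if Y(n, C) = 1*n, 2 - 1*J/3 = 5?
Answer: 3717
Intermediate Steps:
J = -9 (J = 6 - 3*5 = 6 - 15 = -9)
T(s, K) = (-9 + s)*(3 + K) (T(s, K) = (s - 9)*(K + 3) = (-9 + s)*(3 + K))
d(l) = 1 - 7*l (d(l) = (-27 - 9*(-2) + 3*2 - 2*2)*l + (-5 + 4)² = (-27 + 18 + 6 - 4)*l + (-1)² = -7*l + 1 = 1 - 7*l)
Y(n, C) = n
413*Y(9, d(6)) = 413*9 = 3717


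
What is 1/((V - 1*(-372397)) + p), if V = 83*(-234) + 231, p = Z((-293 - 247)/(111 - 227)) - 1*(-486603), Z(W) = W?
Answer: 29/24354596 ≈ 1.1907e-6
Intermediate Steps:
p = 14111622/29 (p = (-293 - 247)/(111 - 227) - 1*(-486603) = -540/(-116) + 486603 = -540*(-1/116) + 486603 = 135/29 + 486603 = 14111622/29 ≈ 4.8661e+5)
V = -19191 (V = -19422 + 231 = -19191)
1/((V - 1*(-372397)) + p) = 1/((-19191 - 1*(-372397)) + 14111622/29) = 1/((-19191 + 372397) + 14111622/29) = 1/(353206 + 14111622/29) = 1/(24354596/29) = 29/24354596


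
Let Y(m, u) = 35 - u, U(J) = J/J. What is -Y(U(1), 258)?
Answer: 223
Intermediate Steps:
U(J) = 1
-Y(U(1), 258) = -(35 - 1*258) = -(35 - 258) = -1*(-223) = 223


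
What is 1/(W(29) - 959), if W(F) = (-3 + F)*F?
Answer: -1/205 ≈ -0.0048781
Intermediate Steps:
W(F) = F*(-3 + F)
1/(W(29) - 959) = 1/(29*(-3 + 29) - 959) = 1/(29*26 - 959) = 1/(754 - 959) = 1/(-205) = -1/205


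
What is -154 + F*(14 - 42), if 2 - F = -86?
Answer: -2618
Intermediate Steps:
F = 88 (F = 2 - 1*(-86) = 2 + 86 = 88)
-154 + F*(14 - 42) = -154 + 88*(14 - 42) = -154 + 88*(-28) = -154 - 2464 = -2618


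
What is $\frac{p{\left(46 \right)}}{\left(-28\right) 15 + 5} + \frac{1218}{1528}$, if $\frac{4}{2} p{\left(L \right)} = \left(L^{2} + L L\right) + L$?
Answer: $- \frac{1381461}{317060} \approx -4.3571$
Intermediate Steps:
$p{\left(L \right)} = L^{2} + \frac{L}{2}$ ($p{\left(L \right)} = \frac{\left(L^{2} + L L\right) + L}{2} = \frac{\left(L^{2} + L^{2}\right) + L}{2} = \frac{2 L^{2} + L}{2} = \frac{L + 2 L^{2}}{2} = L^{2} + \frac{L}{2}$)
$\frac{p{\left(46 \right)}}{\left(-28\right) 15 + 5} + \frac{1218}{1528} = \frac{46 \left(\frac{1}{2} + 46\right)}{\left(-28\right) 15 + 5} + \frac{1218}{1528} = \frac{46 \cdot \frac{93}{2}}{-420 + 5} + 1218 \cdot \frac{1}{1528} = \frac{2139}{-415} + \frac{609}{764} = 2139 \left(- \frac{1}{415}\right) + \frac{609}{764} = - \frac{2139}{415} + \frac{609}{764} = - \frac{1381461}{317060}$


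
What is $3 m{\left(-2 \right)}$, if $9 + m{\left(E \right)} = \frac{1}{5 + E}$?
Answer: $-26$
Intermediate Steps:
$m{\left(E \right)} = -9 + \frac{1}{5 + E}$
$3 m{\left(-2 \right)} = 3 \frac{-44 - -18}{5 - 2} = 3 \frac{-44 + 18}{3} = 3 \cdot \frac{1}{3} \left(-26\right) = 3 \left(- \frac{26}{3}\right) = -26$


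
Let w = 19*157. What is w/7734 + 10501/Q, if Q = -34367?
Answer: 21302027/265794378 ≈ 0.080145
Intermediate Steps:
w = 2983
w/7734 + 10501/Q = 2983/7734 + 10501/(-34367) = 2983*(1/7734) + 10501*(-1/34367) = 2983/7734 - 10501/34367 = 21302027/265794378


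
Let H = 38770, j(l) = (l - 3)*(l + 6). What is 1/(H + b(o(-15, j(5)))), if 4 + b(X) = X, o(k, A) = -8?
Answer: 1/38758 ≈ 2.5801e-5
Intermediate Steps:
j(l) = (-3 + l)*(6 + l)
b(X) = -4 + X
1/(H + b(o(-15, j(5)))) = 1/(38770 + (-4 - 8)) = 1/(38770 - 12) = 1/38758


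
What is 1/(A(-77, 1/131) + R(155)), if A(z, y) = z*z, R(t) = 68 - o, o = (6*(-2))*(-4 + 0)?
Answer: 1/5949 ≈ 0.00016810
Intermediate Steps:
o = 48 (o = -12*(-4) = 48)
R(t) = 20 (R(t) = 68 - 1*48 = 68 - 48 = 20)
A(z, y) = z²
1/(A(-77, 1/131) + R(155)) = 1/((-77)² + 20) = 1/(5929 + 20) = 1/5949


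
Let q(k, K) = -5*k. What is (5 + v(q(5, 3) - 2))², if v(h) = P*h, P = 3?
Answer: 5776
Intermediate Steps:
v(h) = 3*h
(5 + v(q(5, 3) - 2))² = (5 + 3*(-5*5 - 2))² = (5 + 3*(-25 - 2))² = (5 + 3*(-27))² = (5 - 81)² = (-76)² = 5776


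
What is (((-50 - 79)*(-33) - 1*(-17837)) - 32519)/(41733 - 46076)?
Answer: 10425/4343 ≈ 2.4004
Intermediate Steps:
(((-50 - 79)*(-33) - 1*(-17837)) - 32519)/(41733 - 46076) = ((-129*(-33) + 17837) - 32519)/(-4343) = ((4257 + 17837) - 32519)*(-1/4343) = (22094 - 32519)*(-1/4343) = -10425*(-1/4343) = 10425/4343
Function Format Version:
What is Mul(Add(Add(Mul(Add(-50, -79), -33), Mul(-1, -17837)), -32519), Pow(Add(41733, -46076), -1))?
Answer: Rational(10425, 4343) ≈ 2.4004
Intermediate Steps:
Mul(Add(Add(Mul(Add(-50, -79), -33), Mul(-1, -17837)), -32519), Pow(Add(41733, -46076), -1)) = Mul(Add(Add(Mul(-129, -33), 17837), -32519), Pow(-4343, -1)) = Mul(Add(Add(4257, 17837), -32519), Rational(-1, 4343)) = Mul(Add(22094, -32519), Rational(-1, 4343)) = Mul(-10425, Rational(-1, 4343)) = Rational(10425, 4343)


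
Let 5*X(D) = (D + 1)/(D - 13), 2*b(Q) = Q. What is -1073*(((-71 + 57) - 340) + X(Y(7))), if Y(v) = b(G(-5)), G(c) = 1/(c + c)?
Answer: 17093593/45 ≈ 3.7986e+5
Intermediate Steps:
G(c) = 1/(2*c)
b(Q) = Q/2
Y(v) = -1/20 (Y(v) = ((1/2)/(-5))/2 = ((1/2)*(-1/5))/2 = (1/2)*(-1/10) = -1/20)
X(D) = (1 + D)/(5*(-13 + D)) (X(D) = ((D + 1)/(D - 13))/5 = ((1 + D)/(-13 + D))/5 = (1 + D)/(5*(-13 + D)))
-1073*(((-71 + 57) - 340) + X(Y(7))) = -1073*(((-71 + 57) - 340) + (1 - 1/20)/(5*(-13 - 1/20))) = -1073*((-14 - 340) + (1/5)*(19/20)/(-261/20)) = -1073*(-354 + (1/5)*(-20/261)*(19/20)) = -1073*(-354 - 19/1305) = -1073*(-461989/1305) = 17093593/45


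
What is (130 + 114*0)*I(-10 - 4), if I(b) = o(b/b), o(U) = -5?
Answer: -650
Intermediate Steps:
I(b) = -5
(130 + 114*0)*I(-10 - 4) = (130 + 114*0)*(-5) = (130 + 0)*(-5) = 130*(-5) = -650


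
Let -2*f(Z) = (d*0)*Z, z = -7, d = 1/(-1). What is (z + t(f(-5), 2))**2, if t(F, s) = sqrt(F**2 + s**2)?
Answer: 25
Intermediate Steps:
d = -1 (d = 1*(-1) = -1)
f(Z) = 0 (f(Z) = -(-1*0)*Z/2 = -0*Z = -1/2*0 = 0)
(z + t(f(-5), 2))**2 = (-7 + sqrt(0**2 + 2**2))**2 = (-7 + sqrt(0 + 4))**2 = (-7 + sqrt(4))**2 = (-7 + 2)**2 = (-5)**2 = 25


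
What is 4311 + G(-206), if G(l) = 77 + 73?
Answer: 4461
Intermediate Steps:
G(l) = 150
4311 + G(-206) = 4311 + 150 = 4461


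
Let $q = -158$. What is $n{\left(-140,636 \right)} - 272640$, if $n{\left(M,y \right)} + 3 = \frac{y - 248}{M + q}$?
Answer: $- \frac{40624001}{149} \approx -2.7264 \cdot 10^{5}$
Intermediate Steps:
$n{\left(M,y \right)} = -3 + \frac{-248 + y}{-158 + M}$ ($n{\left(M,y \right)} = -3 + \frac{y - 248}{M - 158} = -3 + \frac{-248 + y}{-158 + M}$)
$n{\left(-140,636 \right)} - 272640 = \frac{226 + 636 - -420}{-158 - 140} - 272640 = \frac{226 + 636 + 420}{-298} - 272640 = \left(- \frac{1}{298}\right) 1282 - 272640 = - \frac{641}{149} - 272640 = - \frac{40624001}{149}$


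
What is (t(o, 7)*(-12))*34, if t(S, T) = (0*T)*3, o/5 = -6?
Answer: 0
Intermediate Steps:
o = -30 (o = 5*(-6) = -30)
t(S, T) = 0 (t(S, T) = 0*3 = 0)
(t(o, 7)*(-12))*34 = (0*(-12))*34 = 0*34 = 0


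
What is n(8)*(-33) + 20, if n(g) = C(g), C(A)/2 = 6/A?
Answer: -59/2 ≈ -29.500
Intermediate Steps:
C(A) = 12/A (C(A) = 2*(6/A) = 12/A)
n(g) = 12/g
n(8)*(-33) + 20 = (12/8)*(-33) + 20 = (12*(1/8))*(-33) + 20 = (3/2)*(-33) + 20 = -99/2 + 20 = -59/2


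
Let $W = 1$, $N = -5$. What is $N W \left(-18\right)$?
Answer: $90$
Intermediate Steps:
$N W \left(-18\right) = \left(-5\right) 1 \left(-18\right) = \left(-5\right) \left(-18\right) = 90$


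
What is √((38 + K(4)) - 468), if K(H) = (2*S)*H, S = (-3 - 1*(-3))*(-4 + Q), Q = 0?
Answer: I*√430 ≈ 20.736*I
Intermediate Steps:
S = 0 (S = (-3 - 1*(-3))*(-4 + 0) = (-3 + 3)*(-4) = 0*(-4) = 0)
K(H) = 0 (K(H) = (2*0)*H = 0*H = 0)
√((38 + K(4)) - 468) = √((38 + 0) - 468) = √(38 - 468) = √(-430) = I*√430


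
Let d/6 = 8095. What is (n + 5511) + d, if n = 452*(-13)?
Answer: 48205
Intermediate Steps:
d = 48570 (d = 6*8095 = 48570)
n = -5876
(n + 5511) + d = (-5876 + 5511) + 48570 = -365 + 48570 = 48205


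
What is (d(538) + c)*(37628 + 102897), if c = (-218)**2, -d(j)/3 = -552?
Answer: 6911019500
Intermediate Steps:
d(j) = 1656 (d(j) = -3*(-552) = 1656)
c = 47524
(d(538) + c)*(37628 + 102897) = (1656 + 47524)*(37628 + 102897) = 49180*140525 = 6911019500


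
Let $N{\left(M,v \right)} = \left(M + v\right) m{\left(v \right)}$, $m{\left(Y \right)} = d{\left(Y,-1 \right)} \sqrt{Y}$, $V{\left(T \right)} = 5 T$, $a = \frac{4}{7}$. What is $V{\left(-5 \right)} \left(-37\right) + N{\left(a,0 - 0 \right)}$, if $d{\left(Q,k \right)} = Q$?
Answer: $925$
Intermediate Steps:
$a = \frac{4}{7}$ ($a = 4 \cdot \frac{1}{7} = \frac{4}{7} \approx 0.57143$)
$m{\left(Y \right)} = Y^{\frac{3}{2}}$ ($m{\left(Y \right)} = Y \sqrt{Y} = Y^{\frac{3}{2}}$)
$N{\left(M,v \right)} = v^{\frac{3}{2}} \left(M + v\right)$ ($N{\left(M,v \right)} = \left(M + v\right) v^{\frac{3}{2}} = v^{\frac{3}{2}} \left(M + v\right)$)
$V{\left(-5 \right)} \left(-37\right) + N{\left(a,0 - 0 \right)} = 5 \left(-5\right) \left(-37\right) + \left(0 - 0\right)^{\frac{3}{2}} \left(\frac{4}{7} + \left(0 - 0\right)\right) = \left(-25\right) \left(-37\right) + \left(0 + 0\right)^{\frac{3}{2}} \left(\frac{4}{7} + \left(0 + 0\right)\right) = 925 + 0^{\frac{3}{2}} \left(\frac{4}{7} + 0\right) = 925 + 0 \cdot \frac{4}{7} = 925 + 0 = 925$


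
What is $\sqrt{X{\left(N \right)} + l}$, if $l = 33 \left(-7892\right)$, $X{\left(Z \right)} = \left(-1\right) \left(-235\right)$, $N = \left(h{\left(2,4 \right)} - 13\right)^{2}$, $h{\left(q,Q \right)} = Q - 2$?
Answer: $i \sqrt{260201} \approx 510.1 i$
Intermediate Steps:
$h{\left(q,Q \right)} = -2 + Q$ ($h{\left(q,Q \right)} = Q - 2 = -2 + Q$)
$N = 121$ ($N = \left(\left(-2 + 4\right) - 13\right)^{2} = \left(2 - 13\right)^{2} = \left(-11\right)^{2} = 121$)
$X{\left(Z \right)} = 235$
$l = -260436$
$\sqrt{X{\left(N \right)} + l} = \sqrt{235 - 260436} = \sqrt{-260201} = i \sqrt{260201}$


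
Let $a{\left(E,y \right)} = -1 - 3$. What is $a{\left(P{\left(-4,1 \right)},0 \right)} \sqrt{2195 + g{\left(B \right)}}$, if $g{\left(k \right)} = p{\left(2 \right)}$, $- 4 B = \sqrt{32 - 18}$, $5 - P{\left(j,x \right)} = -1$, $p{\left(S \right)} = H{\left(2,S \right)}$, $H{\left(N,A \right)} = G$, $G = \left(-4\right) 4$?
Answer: $- 4 \sqrt{2179} \approx -186.72$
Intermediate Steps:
$G = -16$
$H{\left(N,A \right)} = -16$
$p{\left(S \right)} = -16$
$P{\left(j,x \right)} = 6$ ($P{\left(j,x \right)} = 5 - -1 = 5 + 1 = 6$)
$a{\left(E,y \right)} = -4$
$B = - \frac{\sqrt{14}}{4}$ ($B = - \frac{\sqrt{32 - 18}}{4} = - \frac{\sqrt{14}}{4} \approx -0.93541$)
$g{\left(k \right)} = -16$
$a{\left(P{\left(-4,1 \right)},0 \right)} \sqrt{2195 + g{\left(B \right)}} = - 4 \sqrt{2195 - 16} = - 4 \sqrt{2179}$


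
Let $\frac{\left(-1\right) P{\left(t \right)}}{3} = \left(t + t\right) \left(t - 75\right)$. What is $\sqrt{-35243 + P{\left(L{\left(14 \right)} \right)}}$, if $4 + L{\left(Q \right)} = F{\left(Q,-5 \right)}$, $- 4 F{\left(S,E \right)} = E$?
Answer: $\frac{i \sqrt{584414}}{4} \approx 191.12 i$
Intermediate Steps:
$F{\left(S,E \right)} = - \frac{E}{4}$
$L{\left(Q \right)} = - \frac{11}{4}$ ($L{\left(Q \right)} = -4 - - \frac{5}{4} = -4 + \frac{5}{4} = - \frac{11}{4}$)
$P{\left(t \right)} = - 6 t \left(-75 + t\right)$ ($P{\left(t \right)} = - 3 \left(t + t\right) \left(t - 75\right) = - 3 \cdot 2 t \left(-75 + t\right) = - 6 t \left(-75 + t\right)$)
$\sqrt{-35243 + P{\left(L{\left(14 \right)} \right)}} = \sqrt{-35243 + 6 \left(- \frac{11}{4}\right) \left(75 - - \frac{11}{4}\right)} = \sqrt{-35243 + 6 \left(- \frac{11}{4}\right) \left(75 + \frac{11}{4}\right)} = \sqrt{-35243 + 6 \left(- \frac{11}{4}\right) \frac{311}{4}} = \sqrt{-35243 - \frac{10263}{8}} = \sqrt{- \frac{292207}{8}} = \frac{i \sqrt{584414}}{4}$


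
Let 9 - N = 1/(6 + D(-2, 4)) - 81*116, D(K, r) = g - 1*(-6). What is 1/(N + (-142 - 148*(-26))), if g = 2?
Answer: 14/183553 ≈ 7.6272e-5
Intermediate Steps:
D(K, r) = 8 (D(K, r) = 2 - 1*(-6) = 2 + 6 = 8)
N = 131669/14 (N = 9 - (1/(6 + 8) - 81*116) = 9 - (1/14 - 9396) = 9 - 1*(-131543/14) = 9 + 131543/14 = 131669/14 ≈ 9404.9)
1/(N + (-142 - 148*(-26))) = 1/(131669/14 + (-142 - 148*(-26))) = 1/(131669/14 + (-142 + 3848)) = 1/(131669/14 + 3706) = 1/(183553/14) = 14/183553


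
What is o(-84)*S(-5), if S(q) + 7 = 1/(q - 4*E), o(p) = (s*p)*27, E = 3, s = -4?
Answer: -1088640/17 ≈ -64038.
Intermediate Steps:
o(p) = -108*p (o(p) = -4*p*27 = -108*p)
S(q) = -7 + 1/(-12 + q) (S(q) = -7 + 1/(q - 4*3) = -7 + 1/(q - 12) = -7 + 1/(-12 + q))
o(-84)*S(-5) = (-108*(-84))*((85 - 7*(-5))/(-12 - 5)) = 9072*((85 + 35)/(-17)) = 9072*(-1/17*120) = 9072*(-120/17) = -1088640/17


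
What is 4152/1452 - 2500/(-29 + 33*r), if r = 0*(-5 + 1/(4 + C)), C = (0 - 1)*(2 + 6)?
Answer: 312534/3509 ≈ 89.066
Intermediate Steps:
C = -8 (C = -1*8 = -8)
r = 0 (r = 0*(-5 + 1/(4 - 8)) = 0*(-5 + 1/(-4)) = 0*(-5 - ¼) = 0*(-21/4) = 0)
4152/1452 - 2500/(-29 + 33*r) = 4152/1452 - 2500/(-29 + 33*0) = 4152*(1/1452) - 2500/(-29 + 0) = 346/121 - 2500/(-29) = 346/121 - 2500*(-1/29) = 346/121 + 2500/29 = 312534/3509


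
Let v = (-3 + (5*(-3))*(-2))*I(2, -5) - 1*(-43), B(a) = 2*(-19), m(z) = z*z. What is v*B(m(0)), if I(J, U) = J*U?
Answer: 8626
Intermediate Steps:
m(z) = z²
B(a) = -38
v = -227 (v = (-3 + (5*(-3))*(-2))*(2*(-5)) - 1*(-43) = (-3 - 15*(-2))*(-10) + 43 = (-3 + 30)*(-10) + 43 = 27*(-10) + 43 = -270 + 43 = -227)
v*B(m(0)) = -227*(-38) = 8626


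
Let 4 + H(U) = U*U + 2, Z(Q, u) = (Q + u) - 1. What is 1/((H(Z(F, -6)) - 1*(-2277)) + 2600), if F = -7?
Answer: 1/5071 ≈ 0.00019720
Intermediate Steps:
Z(Q, u) = -1 + Q + u
H(U) = -2 + U² (H(U) = -4 + (U*U + 2) = -4 + (U² + 2) = -4 + (2 + U²) = -2 + U²)
1/((H(Z(F, -6)) - 1*(-2277)) + 2600) = 1/(((-2 + (-1 - 7 - 6)²) - 1*(-2277)) + 2600) = 1/(((-2 + (-14)²) + 2277) + 2600) = 1/(((-2 + 196) + 2277) + 2600) = 1/((194 + 2277) + 2600) = 1/(2471 + 2600) = 1/5071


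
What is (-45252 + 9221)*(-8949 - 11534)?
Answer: 738022973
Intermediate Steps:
(-45252 + 9221)*(-8949 - 11534) = -36031*(-20483) = 738022973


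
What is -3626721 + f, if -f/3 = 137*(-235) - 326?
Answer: -3529158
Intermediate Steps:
f = 97563 (f = -3*(137*(-235) - 326) = -3*(-32195 - 326) = -3*(-32521) = 97563)
-3626721 + f = -3626721 + 97563 = -3529158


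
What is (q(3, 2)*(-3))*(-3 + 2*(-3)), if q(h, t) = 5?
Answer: 135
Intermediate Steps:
(q(3, 2)*(-3))*(-3 + 2*(-3)) = (5*(-3))*(-3 + 2*(-3)) = -15*(-3 - 6) = -15*(-9) = 135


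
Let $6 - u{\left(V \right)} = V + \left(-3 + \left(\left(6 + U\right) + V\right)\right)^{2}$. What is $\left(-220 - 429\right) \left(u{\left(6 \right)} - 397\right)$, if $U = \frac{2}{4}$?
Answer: $\frac{1264901}{4} \approx 3.1623 \cdot 10^{5}$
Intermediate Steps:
$U = \frac{1}{2}$ ($U = 2 \cdot \frac{1}{4} = \frac{1}{2} \approx 0.5$)
$u{\left(V \right)} = 6 - V - \left(\frac{7}{2} + V\right)^{2}$ ($u{\left(V \right)} = 6 - \left(V + \left(-3 + \left(\left(6 + \frac{1}{2}\right) + V\right)\right)^{2}\right) = 6 - \left(V + \left(-3 + \left(\frac{13}{2} + V\right)\right)^{2}\right) = 6 - \left(V + \left(\frac{7}{2} + V\right)^{2}\right) = 6 - V - \left(\frac{7}{2} + V\right)^{2}$)
$\left(-220 - 429\right) \left(u{\left(6 \right)} - 397\right) = \left(-220 - 429\right) \left(\left(- \frac{25}{4} - 6^{2} - 48\right) - 397\right) = - 649 \left(\left(- \frac{25}{4} - 36 - 48\right) - 397\right) = - 649 \left(- \frac{361}{4} - 397\right) = \left(-649\right) \left(- \frac{1949}{4}\right) = \frac{1264901}{4}$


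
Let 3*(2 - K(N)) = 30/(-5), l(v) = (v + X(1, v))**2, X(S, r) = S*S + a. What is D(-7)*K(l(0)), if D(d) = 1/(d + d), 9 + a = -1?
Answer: -2/7 ≈ -0.28571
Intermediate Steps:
a = -10 (a = -9 - 1 = -10)
X(S, r) = -10 + S**2 (X(S, r) = S*S - 10 = S**2 - 10 = -10 + S**2)
D(d) = 1/(2*d)
l(v) = (-9 + v)**2 (l(v) = (v + (-10 + 1**2))**2 = (v + (-10 + 1))**2 = (v - 9)**2 = (-9 + v)**2)
K(N) = 4 (K(N) = 2 - 10/(-5) = 2 - 10*(-1)/5 = 2 - 1/3*(-6) = 2 + 2 = 4)
D(-7)*K(l(0)) = ((1/2)/(-7))*4 = ((1/2)*(-1/7))*4 = -1/14*4 = -2/7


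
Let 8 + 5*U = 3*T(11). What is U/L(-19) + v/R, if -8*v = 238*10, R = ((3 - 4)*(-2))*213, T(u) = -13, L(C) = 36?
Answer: -6131/6390 ≈ -0.95947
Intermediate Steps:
R = 426 (R = -1*(-2)*213 = 2*213 = 426)
U = -47/5 (U = -8/5 + (3*(-13))/5 = -8/5 + (⅕)*(-39) = -8/5 - 39/5 = -47/5 ≈ -9.4000)
v = -595/2 (v = -119*10/4 = -⅛*2380 = -595/2 ≈ -297.50)
U/L(-19) + v/R = -47/5/36 - 595/2/426 = -47/5*1/36 - 595/2*1/426 = -47/180 - 595/852 = -6131/6390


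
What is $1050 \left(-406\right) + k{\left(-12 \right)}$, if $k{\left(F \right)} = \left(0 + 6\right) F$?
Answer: $-426372$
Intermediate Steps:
$k{\left(F \right)} = 6 F$
$1050 \left(-406\right) + k{\left(-12 \right)} = 1050 \left(-406\right) + 6 \left(-12\right) = -426300 - 72 = -426372$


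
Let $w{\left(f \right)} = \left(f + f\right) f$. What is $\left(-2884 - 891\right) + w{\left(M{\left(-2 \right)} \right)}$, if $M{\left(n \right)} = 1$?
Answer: $-3773$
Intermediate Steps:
$w{\left(f \right)} = 2 f^{2}$ ($w{\left(f \right)} = 2 f f = 2 f^{2}$)
$\left(-2884 - 891\right) + w{\left(M{\left(-2 \right)} \right)} = \left(-2884 - 891\right) + 2 \cdot 1^{2} = -3775 + 2 \cdot 1 = -3775 + 2 = -3773$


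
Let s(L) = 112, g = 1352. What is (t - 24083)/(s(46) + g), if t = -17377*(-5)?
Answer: 10467/244 ≈ 42.898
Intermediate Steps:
t = 86885
(t - 24083)/(s(46) + g) = (86885 - 24083)/(112 + 1352) = 62802/1464 = 62802*(1/1464) = 10467/244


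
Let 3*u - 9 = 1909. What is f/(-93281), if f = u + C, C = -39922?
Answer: 117848/279843 ≈ 0.42112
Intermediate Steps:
u = 1918/3 (u = 3 + (1/3)*1909 = 3 + 1909/3 = 1918/3 ≈ 639.33)
f = -117848/3 (f = 1918/3 - 39922 = -117848/3 ≈ -39283.)
f/(-93281) = -117848/3/(-93281) = -117848/3*(-1/93281) = 117848/279843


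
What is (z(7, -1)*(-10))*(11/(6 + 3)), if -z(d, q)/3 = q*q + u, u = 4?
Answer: 550/3 ≈ 183.33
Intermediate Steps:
z(d, q) = -12 - 3*q² (z(d, q) = -3*(q*q + 4) = -3*(q² + 4) = -3*(4 + q²) = -12 - 3*q²)
(z(7, -1)*(-10))*(11/(6 + 3)) = ((-12 - 3*(-1)²)*(-10))*(11/(6 + 3)) = ((-12 - 3*1)*(-10))*(11/9) = ((-12 - 3)*(-10))*((⅑)*11) = -15*(-10)*(11/9) = 150*(11/9) = 550/3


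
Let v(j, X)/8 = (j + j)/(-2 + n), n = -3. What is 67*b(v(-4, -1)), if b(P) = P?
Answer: 4288/5 ≈ 857.60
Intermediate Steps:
v(j, X) = -16*j/5 (v(j, X) = 8*((j + j)/(-2 - 3)) = 8*((2*j)/(-5)) = 8*((2*j)*(-1/5)) = 8*(-2*j/5) = -16*j/5)
67*b(v(-4, -1)) = 67*(-16/5*(-4)) = 67*(64/5) = 4288/5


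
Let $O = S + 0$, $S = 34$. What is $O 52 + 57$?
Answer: $1825$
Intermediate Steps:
$O = 34$ ($O = 34 + 0 = 34$)
$O 52 + 57 = 34 \cdot 52 + 57 = 1768 + 57 = 1825$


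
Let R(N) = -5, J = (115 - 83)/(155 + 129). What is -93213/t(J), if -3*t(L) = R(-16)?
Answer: -279639/5 ≈ -55928.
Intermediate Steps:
J = 8/71 (J = 32/284 = 32*(1/284) = 8/71 ≈ 0.11268)
t(L) = 5/3 (t(L) = -⅓*(-5) = 5/3)
-93213/t(J) = -93213/5/3 = -93213*⅗ = -279639/5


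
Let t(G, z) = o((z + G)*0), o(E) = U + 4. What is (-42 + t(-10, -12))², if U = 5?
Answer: 1089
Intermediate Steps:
o(E) = 9 (o(E) = 5 + 4 = 9)
t(G, z) = 9
(-42 + t(-10, -12))² = (-42 + 9)² = (-33)² = 1089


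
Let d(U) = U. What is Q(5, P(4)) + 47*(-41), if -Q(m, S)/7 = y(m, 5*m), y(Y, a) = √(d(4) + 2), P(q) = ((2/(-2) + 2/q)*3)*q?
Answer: -1927 - 7*√6 ≈ -1944.1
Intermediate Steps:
P(q) = q*(-3 + 6/q) (P(q) = ((2*(-½) + 2/q)*3)*q = ((-1 + 2/q)*3)*q = (-3 + 6/q)*q = q*(-3 + 6/q))
y(Y, a) = √6 (y(Y, a) = √(4 + 2) = √6)
Q(m, S) = -7*√6
Q(5, P(4)) + 47*(-41) = -7*√6 + 47*(-41) = -7*√6 - 1927 = -1927 - 7*√6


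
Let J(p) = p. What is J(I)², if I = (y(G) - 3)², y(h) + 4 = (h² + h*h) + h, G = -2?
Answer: 1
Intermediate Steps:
y(h) = -4 + h + 2*h² (y(h) = -4 + ((h² + h*h) + h) = -4 + ((h² + h²) + h) = -4 + (2*h² + h) = -4 + (h + 2*h²) = -4 + h + 2*h²)
I = 1 (I = ((-4 - 2 + 2*(-2)²) - 3)² = ((-4 - 2 + 2*4) - 3)² = ((-4 - 2 + 8) - 3)² = (2 - 3)² = (-1)² = 1)
J(I)² = 1² = 1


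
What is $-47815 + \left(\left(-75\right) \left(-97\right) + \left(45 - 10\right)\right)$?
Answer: $-40505$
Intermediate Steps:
$-47815 + \left(\left(-75\right) \left(-97\right) + \left(45 - 10\right)\right) = -47815 + \left(7275 + \left(45 - 10\right)\right) = -47815 + \left(7275 + 35\right) = -47815 + 7310 = -40505$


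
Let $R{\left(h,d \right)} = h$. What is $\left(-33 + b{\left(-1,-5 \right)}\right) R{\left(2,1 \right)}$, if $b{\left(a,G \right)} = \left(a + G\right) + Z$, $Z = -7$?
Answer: $-92$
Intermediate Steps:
$b{\left(a,G \right)} = -7 + G + a$ ($b{\left(a,G \right)} = \left(a + G\right) - 7 = \left(G + a\right) - 7 = -7 + G + a$)
$\left(-33 + b{\left(-1,-5 \right)}\right) R{\left(2,1 \right)} = \left(-33 - 13\right) 2 = \left(-46\right) 2 = -92$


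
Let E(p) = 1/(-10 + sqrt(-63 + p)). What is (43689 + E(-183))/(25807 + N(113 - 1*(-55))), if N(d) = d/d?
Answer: 472387/279049 - I*sqrt(246)/8929568 ≈ 1.6928 - 1.7565e-6*I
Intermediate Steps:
N(d) = 1
(43689 + E(-183))/(25807 + N(113 - 1*(-55))) = (43689 + 1/(-10 + sqrt(-63 - 183)))/(25807 + 1) = (43689 + 1/(-10 + sqrt(-246)))/25808 = (43689 + 1/(-10 + I*sqrt(246)))*(1/25808) = 43689/25808 + 1/(25808*(-10 + I*sqrt(246)))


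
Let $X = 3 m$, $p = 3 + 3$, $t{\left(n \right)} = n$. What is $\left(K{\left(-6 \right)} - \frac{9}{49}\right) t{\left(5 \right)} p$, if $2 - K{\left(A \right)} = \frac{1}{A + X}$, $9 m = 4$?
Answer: $\frac{2985}{49} \approx 60.918$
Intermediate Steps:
$m = \frac{4}{9}$ ($m = \frac{1}{9} \cdot 4 = \frac{4}{9} \approx 0.44444$)
$p = 6$
$X = \frac{4}{3}$ ($X = 3 \cdot \frac{4}{9} = \frac{4}{3} \approx 1.3333$)
$K{\left(A \right)} = 2 - \frac{1}{\frac{4}{3} + A}$ ($K{\left(A \right)} = 2 - \frac{1}{A + \frac{4}{3}} = 2 - \frac{1}{\frac{4}{3} + A}$)
$\left(K{\left(-6 \right)} - \frac{9}{49}\right) t{\left(5 \right)} p = \left(\frac{5 + 6 \left(-6\right)}{4 + 3 \left(-6\right)} - \frac{9}{49}\right) 5 \cdot 6 = \left(\frac{5 - 36}{4 - 18} - \frac{9}{49}\right) 30 = \left(\frac{1}{-14} \left(-31\right) - \frac{9}{49}\right) 30 = \left(\left(- \frac{1}{14}\right) \left(-31\right) - \frac{9}{49}\right) 30 = \left(\frac{31}{14} - \frac{9}{49}\right) 30 = \frac{199}{98} \cdot 30 = \frac{2985}{49}$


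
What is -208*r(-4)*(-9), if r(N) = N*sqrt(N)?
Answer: -14976*I ≈ -14976.0*I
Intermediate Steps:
r(N) = N**(3/2)
-208*r(-4)*(-9) = -208*(-4)**(3/2)*(-9) = -208*(-8*I)*(-9) = -14976*I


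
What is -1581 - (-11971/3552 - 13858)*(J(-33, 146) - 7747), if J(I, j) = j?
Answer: -374245312499/3552 ≈ -1.0536e+8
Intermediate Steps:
-1581 - (-11971/3552 - 13858)*(J(-33, 146) - 7747) = -1581 - (-11971/3552 - 13858)*(146 - 7747) = -1581 - (-11971*1/3552 - 13858)*(-7601) = -1581 - (-11971/3552 - 13858)*(-7601) = -1581 - (-49235587)*(-7601)/3552 = -1581 - 1*374239696787/3552 = -1581 - 374239696787/3552 = -374245312499/3552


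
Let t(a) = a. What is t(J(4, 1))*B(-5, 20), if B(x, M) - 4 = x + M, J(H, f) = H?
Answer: 76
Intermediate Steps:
B(x, M) = 4 + M + x (B(x, M) = 4 + (x + M) = 4 + (M + x) = 4 + M + x)
t(J(4, 1))*B(-5, 20) = 4*(4 + 20 - 5) = 4*19 = 76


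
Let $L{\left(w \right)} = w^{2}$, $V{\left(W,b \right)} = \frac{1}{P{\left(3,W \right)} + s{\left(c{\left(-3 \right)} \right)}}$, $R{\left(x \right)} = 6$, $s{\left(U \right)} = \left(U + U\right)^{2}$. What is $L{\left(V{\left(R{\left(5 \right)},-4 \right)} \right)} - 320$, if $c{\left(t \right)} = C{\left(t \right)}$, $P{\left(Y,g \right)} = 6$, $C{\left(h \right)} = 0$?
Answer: $- \frac{11519}{36} \approx -319.97$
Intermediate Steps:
$c{\left(t \right)} = 0$
$s{\left(U \right)} = 4 U^{2}$ ($s{\left(U \right)} = \left(2 U\right)^{2} = 4 U^{2}$)
$V{\left(W,b \right)} = \frac{1}{6}$ ($V{\left(W,b \right)} = \frac{1}{6 + 4 \cdot 0^{2}} = \frac{1}{6 + 4 \cdot 0} = \frac{1}{6 + 0} = \frac{1}{6}$)
$L{\left(V{\left(R{\left(5 \right)},-4 \right)} \right)} - 320 = \left(\frac{1}{6}\right)^{2} - 320 = \frac{1}{36} - 320 = - \frac{11519}{36}$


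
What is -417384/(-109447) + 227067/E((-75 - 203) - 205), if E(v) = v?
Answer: -8216735159/17620967 ≈ -466.30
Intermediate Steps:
-417384/(-109447) + 227067/E((-75 - 203) - 205) = -417384/(-109447) + 227067/((-75 - 203) - 205) = -417384*(-1/109447) + 227067/(-278 - 205) = 417384/109447 + 227067/(-483) = 417384/109447 + 227067*(-1/483) = 417384/109447 - 75689/161 = -8216735159/17620967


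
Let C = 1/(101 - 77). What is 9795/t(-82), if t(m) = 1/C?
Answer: 3265/8 ≈ 408.13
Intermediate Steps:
C = 1/24 ≈ 0.041667
t(m) = 24 (t(m) = 1/(1/24) = 24)
9795/t(-82) = 9795/24 = 9795*(1/24) = 3265/8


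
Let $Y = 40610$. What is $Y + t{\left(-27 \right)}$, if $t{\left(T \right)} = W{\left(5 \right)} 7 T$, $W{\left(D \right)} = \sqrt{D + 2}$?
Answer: $40610 - 189 \sqrt{7} \approx 40110.0$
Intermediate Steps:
$W{\left(D \right)} = \sqrt{2 + D}$
$t{\left(T \right)} = 7 T \sqrt{7}$ ($t{\left(T \right)} = \sqrt{2 + 5} \cdot 7 T = \sqrt{7} \cdot 7 T = 7 \sqrt{7} T = 7 T \sqrt{7}$)
$Y + t{\left(-27 \right)} = 40610 + 7 \left(-27\right) \sqrt{7} = 40610 - 189 \sqrt{7}$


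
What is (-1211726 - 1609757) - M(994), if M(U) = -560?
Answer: -2820923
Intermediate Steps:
(-1211726 - 1609757) - M(994) = (-1211726 - 1609757) - 1*(-560) = -2821483 + 560 = -2820923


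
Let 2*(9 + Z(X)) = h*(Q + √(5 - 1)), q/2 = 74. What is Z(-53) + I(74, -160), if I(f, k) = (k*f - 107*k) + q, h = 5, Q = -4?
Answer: 5414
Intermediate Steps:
q = 148 (q = 2*74 = 148)
I(f, k) = 148 - 107*k + f*k (I(f, k) = (k*f - 107*k) + 148 = (f*k - 107*k) + 148 = (-107*k + f*k) + 148 = 148 - 107*k + f*k)
Z(X) = -14 (Z(X) = -9 + (5*(-4 + √(5 - 1)))/2 = -9 + (5*(-4 + √4))/2 = -9 + (5*(-4 + 2))/2 = -9 + (5*(-2))/2 = -9 + (½)*(-10) = -9 - 5 = -14)
Z(-53) + I(74, -160) = -14 + (148 - 107*(-160) + 74*(-160)) = -14 + (148 + 17120 - 11840) = -14 + 5428 = 5414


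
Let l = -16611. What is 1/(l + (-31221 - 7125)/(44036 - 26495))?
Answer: -5847/97137299 ≈ -6.0193e-5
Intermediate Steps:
1/(l + (-31221 - 7125)/(44036 - 26495)) = 1/(-16611 + (-31221 - 7125)/(44036 - 26495)) = 1/(-16611 - 38346/17541) = 1/(-16611 - 38346*1/17541) = 1/(-16611 - 12782/5847) = 1/(-97137299/5847) = -5847/97137299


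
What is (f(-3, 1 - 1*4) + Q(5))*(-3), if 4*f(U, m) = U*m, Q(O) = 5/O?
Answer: -39/4 ≈ -9.7500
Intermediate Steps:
f(U, m) = U*m/4 (f(U, m) = (U*m)/4 = U*m/4)
(f(-3, 1 - 1*4) + Q(5))*(-3) = ((¼)*(-3)*(1 - 1*4) + 5/5)*(-3) = ((¼)*(-3)*(1 - 4) + 5*(⅕))*(-3) = ((¼)*(-3)*(-3) + 1)*(-3) = (9/4 + 1)*(-3) = (13/4)*(-3) = -39/4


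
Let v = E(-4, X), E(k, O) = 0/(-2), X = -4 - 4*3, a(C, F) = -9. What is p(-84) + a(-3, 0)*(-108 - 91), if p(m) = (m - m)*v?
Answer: 1791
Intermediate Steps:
X = -16 (X = -4 - 12 = -16)
E(k, O) = 0 (E(k, O) = 0*(-½) = 0)
v = 0
p(m) = 0 (p(m) = (m - m)*0 = 0*0 = 0)
p(-84) + a(-3, 0)*(-108 - 91) = 0 - 9*(-108 - 91) = 0 - 9*(-199) = 0 + 1791 = 1791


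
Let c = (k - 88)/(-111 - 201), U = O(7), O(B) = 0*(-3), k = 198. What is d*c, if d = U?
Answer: 0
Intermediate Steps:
O(B) = 0
U = 0
c = -55/156 (c = (198 - 88)/(-111 - 201) = 110/(-312) = 110*(-1/312) = -55/156 ≈ -0.35256)
d = 0
d*c = 0*(-55/156) = 0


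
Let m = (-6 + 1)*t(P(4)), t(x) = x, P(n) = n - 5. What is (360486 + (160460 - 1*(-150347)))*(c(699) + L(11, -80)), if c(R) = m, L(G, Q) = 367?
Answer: 249720996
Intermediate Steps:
P(n) = -5 + n
m = 5 (m = (-6 + 1)*(-5 + 4) = -5*(-1) = 5)
c(R) = 5
(360486 + (160460 - 1*(-150347)))*(c(699) + L(11, -80)) = (360486 + (160460 - 1*(-150347)))*(5 + 367) = (360486 + (160460 + 150347))*372 = (360486 + 310807)*372 = 671293*372 = 249720996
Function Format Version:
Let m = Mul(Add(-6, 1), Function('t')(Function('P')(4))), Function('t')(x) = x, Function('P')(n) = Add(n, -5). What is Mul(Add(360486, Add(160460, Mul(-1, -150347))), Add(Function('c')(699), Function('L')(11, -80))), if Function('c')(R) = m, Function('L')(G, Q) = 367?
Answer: 249720996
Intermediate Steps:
Function('P')(n) = Add(-5, n)
m = 5 (m = Mul(Add(-6, 1), Add(-5, 4)) = Mul(-5, -1) = 5)
Function('c')(R) = 5
Mul(Add(360486, Add(160460, Mul(-1, -150347))), Add(Function('c')(699), Function('L')(11, -80))) = Mul(Add(360486, Add(160460, Mul(-1, -150347))), Add(5, 367)) = Mul(Add(360486, Add(160460, 150347)), 372) = Mul(Add(360486, 310807), 372) = Mul(671293, 372) = 249720996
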